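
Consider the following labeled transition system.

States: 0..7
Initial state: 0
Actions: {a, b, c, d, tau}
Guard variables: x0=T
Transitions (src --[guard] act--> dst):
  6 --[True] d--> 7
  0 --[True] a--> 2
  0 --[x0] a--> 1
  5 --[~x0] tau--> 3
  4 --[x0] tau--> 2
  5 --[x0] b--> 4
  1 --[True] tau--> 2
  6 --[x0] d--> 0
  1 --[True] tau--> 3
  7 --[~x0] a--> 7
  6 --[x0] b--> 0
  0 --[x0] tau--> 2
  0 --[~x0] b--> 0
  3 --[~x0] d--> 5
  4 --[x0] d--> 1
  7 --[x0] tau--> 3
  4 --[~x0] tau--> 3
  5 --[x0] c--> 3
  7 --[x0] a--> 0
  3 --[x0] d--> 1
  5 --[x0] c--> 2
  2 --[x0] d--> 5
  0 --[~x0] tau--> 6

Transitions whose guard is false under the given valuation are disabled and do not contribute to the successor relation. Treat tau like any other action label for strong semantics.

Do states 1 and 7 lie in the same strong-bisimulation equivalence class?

Compute ~ classes (split until stable):
  round 0: {{0,1,2,3,4,5,6,7}}
  round 1: {{0,7},{1},{2,3},{4},{5},{6}}
  round 2: {{0},{1},{2},{3},{4},{5},{6},{7}}
stable after 3 split(s): 8 block(s)
1∈{1}, 7∈{7}

Answer: NOT BISIMILAR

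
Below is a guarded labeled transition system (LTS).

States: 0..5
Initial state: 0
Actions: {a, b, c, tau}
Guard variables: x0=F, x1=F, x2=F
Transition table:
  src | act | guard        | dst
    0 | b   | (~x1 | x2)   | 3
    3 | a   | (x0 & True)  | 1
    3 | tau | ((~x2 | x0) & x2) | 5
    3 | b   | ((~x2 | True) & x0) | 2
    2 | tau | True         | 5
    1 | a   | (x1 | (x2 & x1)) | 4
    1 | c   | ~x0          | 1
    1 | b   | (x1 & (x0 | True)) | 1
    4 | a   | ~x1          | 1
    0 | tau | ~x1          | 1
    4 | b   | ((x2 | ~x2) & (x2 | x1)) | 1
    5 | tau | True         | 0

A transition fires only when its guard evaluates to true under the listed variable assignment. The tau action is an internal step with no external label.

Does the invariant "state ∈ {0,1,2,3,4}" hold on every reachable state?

Answer: INVARIANT HOLDS

Trace:
Safe = {0,1,2,3,4}
Reachable = {0,1,3}
  0: safe
  1: safe
  3: safe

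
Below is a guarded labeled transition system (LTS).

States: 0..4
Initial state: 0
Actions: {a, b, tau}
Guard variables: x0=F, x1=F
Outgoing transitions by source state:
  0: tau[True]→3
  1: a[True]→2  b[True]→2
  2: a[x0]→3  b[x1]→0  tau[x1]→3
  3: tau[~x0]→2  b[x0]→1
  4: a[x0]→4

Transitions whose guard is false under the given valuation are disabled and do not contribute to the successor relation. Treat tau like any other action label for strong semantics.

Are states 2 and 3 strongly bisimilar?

Refine partition for ~:
  P[0] = {{0,1,2,3,4}}
  P[1] = {{0,3},{1},{2,4}}
  P[2] = {{0},{1},{2,4},{3}}
stable after 3 split(s): 4 block(s)
2∈{2,4}, 3∈{3}

Answer: NOT BISIMILAR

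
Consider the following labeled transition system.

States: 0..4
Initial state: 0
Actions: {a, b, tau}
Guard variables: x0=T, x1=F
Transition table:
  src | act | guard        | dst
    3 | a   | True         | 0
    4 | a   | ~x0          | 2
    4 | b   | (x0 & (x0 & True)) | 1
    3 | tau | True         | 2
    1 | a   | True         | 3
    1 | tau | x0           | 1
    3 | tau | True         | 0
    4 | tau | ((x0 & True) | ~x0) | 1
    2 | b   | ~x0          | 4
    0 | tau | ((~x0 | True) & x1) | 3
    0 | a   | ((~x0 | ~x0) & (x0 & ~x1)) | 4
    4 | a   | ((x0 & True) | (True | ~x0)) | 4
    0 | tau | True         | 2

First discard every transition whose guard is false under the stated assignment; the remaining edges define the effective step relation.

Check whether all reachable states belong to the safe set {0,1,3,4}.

Inv-set: {0,1,3,4}
R = {0,2}
  0: ok
  2: ✗ unsafe
witness against invariant: tau → 2

Answer: INVARIANT VIOLATED at state 2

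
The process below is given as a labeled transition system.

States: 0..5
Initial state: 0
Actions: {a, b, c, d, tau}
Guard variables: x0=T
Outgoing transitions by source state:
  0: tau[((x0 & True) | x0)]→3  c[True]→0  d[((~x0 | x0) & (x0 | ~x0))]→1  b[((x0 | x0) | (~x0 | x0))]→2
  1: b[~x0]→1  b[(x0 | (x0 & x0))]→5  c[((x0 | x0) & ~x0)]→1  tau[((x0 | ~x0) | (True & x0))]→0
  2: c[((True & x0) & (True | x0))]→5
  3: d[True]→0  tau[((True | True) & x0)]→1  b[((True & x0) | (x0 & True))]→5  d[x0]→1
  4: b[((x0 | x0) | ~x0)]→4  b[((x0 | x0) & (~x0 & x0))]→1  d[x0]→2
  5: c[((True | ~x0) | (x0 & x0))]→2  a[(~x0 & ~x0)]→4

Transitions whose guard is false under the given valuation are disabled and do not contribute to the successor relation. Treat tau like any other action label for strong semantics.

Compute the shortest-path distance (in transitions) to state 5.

Answer: 2

Working:
Breadth-first toward 5:
  Layer 0: {0}
  Layer 1: {1,2,3}
  Layer 2: {5}
first hit 5 at d=2 via b·c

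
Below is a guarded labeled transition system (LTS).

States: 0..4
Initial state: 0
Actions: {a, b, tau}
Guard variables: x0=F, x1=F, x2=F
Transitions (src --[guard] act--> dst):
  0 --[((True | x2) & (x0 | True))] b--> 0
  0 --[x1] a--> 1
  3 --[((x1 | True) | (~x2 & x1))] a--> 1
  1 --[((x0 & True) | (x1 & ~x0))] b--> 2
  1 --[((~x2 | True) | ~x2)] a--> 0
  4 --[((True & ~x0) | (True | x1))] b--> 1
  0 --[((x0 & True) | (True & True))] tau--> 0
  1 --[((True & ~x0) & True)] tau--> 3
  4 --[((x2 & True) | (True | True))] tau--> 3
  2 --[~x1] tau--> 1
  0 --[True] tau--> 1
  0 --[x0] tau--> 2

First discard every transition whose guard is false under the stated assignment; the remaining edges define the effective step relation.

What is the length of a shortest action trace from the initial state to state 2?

Breadth-first toward 2:
  Layer 0: {0}
  Layer 1: {1}
  Layer 2: {3}
2 never appears.

Answer: UNREACHABLE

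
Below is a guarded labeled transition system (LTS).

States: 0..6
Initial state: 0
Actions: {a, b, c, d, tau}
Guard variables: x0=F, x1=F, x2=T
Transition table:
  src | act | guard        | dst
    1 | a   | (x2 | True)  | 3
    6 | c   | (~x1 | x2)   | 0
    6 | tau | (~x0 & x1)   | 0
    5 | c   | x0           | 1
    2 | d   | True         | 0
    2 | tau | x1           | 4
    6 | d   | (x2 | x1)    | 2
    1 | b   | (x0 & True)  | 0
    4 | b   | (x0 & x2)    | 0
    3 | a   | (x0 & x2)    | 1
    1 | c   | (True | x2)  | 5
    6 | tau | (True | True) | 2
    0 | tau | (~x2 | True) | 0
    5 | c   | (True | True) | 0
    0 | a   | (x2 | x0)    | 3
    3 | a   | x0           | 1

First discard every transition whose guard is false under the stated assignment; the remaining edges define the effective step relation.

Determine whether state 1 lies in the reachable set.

Answer: UNREACHABLE

Analysis:
9 transition(s) survive guard evaluation.
Layer 0: {0}
Layer 1: {3}  now seen {0,3}
Reachable = {0,3}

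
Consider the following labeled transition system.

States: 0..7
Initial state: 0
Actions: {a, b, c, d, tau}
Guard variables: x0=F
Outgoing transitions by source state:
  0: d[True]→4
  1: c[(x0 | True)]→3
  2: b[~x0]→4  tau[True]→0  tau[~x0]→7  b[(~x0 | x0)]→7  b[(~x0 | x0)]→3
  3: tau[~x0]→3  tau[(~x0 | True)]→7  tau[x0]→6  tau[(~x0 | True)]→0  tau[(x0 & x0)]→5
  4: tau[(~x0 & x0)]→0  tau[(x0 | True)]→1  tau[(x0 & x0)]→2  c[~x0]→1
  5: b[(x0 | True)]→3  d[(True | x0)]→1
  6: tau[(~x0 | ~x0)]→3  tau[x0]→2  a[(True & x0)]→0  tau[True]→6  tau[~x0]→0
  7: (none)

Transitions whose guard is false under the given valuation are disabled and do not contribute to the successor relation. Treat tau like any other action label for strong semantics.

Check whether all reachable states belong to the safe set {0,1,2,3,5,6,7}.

Answer: INVARIANT VIOLATED at state 4

Working:
Allowed set {0,1,2,3,5,6,7}
Reachable = {0,1,3,4,7}
  0: ✓
  1: ✓
  3: ✓
  4: VIOLATES
  7: ✓
reach 4 via d — violates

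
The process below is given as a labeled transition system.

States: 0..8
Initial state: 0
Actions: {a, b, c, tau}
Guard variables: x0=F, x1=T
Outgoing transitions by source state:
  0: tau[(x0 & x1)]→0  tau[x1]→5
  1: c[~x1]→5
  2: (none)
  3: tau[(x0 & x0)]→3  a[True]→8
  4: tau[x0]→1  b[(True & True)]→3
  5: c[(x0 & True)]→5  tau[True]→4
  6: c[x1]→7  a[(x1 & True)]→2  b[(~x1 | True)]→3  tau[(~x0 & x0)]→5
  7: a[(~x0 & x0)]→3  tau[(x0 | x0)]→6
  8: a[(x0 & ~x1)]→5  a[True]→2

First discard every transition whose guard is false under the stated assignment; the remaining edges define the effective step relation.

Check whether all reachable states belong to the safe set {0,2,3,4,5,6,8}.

Answer: INVARIANT HOLDS

Trace:
Inv-set: {0,2,3,4,5,6,8}
Reachable = {0,2,3,4,5,8}
  0: ok
  2: ok
  3: ok
  4: ok
  5: ok
  8: ok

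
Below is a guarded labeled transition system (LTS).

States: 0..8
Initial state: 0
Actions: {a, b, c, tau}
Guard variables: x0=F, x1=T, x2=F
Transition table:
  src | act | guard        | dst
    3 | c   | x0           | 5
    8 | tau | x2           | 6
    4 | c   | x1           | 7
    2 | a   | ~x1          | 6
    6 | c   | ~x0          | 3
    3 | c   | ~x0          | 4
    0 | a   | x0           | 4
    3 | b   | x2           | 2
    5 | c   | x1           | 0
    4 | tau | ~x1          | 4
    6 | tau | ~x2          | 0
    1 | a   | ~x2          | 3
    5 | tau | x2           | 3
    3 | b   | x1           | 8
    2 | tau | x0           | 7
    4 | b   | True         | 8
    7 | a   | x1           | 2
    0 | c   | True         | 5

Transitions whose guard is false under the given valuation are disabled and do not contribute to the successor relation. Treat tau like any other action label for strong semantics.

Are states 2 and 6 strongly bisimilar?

Compute ~ classes (split until stable):
  π0 = {{0,1,2,3,4,5,6,7,8}}
  π1 = {{0,5},{1,7},{2,8},{3,4},{6}}
  π2 = {{0,5},{1},{2,8},{3},{4},{6},{7}}
Fixed point at round 3; 7 class(es).
2∈{2,8}, 6∈{6}

Answer: NOT BISIMILAR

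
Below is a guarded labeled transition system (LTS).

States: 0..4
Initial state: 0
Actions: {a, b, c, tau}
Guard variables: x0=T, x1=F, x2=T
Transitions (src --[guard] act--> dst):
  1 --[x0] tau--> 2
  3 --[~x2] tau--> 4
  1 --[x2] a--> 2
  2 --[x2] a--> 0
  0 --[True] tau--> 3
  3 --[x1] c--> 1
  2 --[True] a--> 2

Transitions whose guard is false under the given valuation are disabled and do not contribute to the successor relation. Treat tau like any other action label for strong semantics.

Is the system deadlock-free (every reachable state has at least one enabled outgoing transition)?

Reach set: {0,3}
  0: tau→3  [1 out]
  3: ∅  [no exit]
witness 3: tau

Answer: DEADLOCK at state 3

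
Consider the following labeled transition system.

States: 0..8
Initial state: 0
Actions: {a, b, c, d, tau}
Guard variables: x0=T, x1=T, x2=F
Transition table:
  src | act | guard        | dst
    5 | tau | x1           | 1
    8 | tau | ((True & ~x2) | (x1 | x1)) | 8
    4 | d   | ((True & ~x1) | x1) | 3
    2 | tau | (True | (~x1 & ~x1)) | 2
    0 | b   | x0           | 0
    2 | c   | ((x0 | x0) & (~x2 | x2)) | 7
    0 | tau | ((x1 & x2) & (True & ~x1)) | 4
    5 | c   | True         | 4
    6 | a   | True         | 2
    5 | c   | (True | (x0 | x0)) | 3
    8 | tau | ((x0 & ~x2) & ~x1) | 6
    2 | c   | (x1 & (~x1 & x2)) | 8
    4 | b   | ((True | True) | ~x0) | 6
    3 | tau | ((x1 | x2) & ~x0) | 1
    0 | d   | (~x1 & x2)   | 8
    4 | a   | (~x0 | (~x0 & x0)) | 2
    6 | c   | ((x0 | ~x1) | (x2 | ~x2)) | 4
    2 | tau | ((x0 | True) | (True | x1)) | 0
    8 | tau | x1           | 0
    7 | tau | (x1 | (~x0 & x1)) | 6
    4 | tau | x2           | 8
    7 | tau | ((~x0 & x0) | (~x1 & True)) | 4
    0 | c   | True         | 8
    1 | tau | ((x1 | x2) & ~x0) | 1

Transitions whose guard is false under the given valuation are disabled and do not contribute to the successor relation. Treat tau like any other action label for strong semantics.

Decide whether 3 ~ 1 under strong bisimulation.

Answer: BISIMILAR

Trace:
Compute ~ classes (split until stable):
  π0 = {{0,1,2,3,4,5,6,7,8}}
  π1 = {{0},{1,3},{2,5},{4},{6},{7,8}}
  π2 = {{0},{1,3},{2},{4},{5},{6},{7},{8}}
Fixed point at round 3; 8 class(es).
3∈{1,3}, 1∈{1,3}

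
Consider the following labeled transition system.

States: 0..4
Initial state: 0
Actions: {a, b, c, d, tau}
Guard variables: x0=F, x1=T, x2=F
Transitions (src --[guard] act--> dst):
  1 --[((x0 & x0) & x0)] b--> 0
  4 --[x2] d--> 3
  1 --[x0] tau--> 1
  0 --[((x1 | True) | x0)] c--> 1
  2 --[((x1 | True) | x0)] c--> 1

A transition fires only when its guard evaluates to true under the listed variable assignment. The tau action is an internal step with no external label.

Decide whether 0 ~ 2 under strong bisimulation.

Compute ~ classes (split until stable):
  π0 = {{0,1,2,3,4}}
  π1 = {{0,2},{1,3,4}}
Fixed point at round 2; 2 class(es).
0∈{0,2}, 2∈{0,2}

Answer: BISIMILAR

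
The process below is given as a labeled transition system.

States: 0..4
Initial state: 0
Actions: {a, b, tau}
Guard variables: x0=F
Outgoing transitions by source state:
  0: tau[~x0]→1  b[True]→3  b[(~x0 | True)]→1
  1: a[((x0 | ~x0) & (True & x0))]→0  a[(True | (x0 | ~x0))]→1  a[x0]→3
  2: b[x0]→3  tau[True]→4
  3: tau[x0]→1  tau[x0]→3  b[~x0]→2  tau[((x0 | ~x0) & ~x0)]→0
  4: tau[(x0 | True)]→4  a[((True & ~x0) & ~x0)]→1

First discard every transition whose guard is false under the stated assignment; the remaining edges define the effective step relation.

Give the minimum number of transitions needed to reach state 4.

Answer: 3

Analysis:
BFS to 4:
  L0 = {0}
  L1 = {1,3}
  L2 = {2}
  L3 = {4}
depth(4)=3, e.g. b·b·tau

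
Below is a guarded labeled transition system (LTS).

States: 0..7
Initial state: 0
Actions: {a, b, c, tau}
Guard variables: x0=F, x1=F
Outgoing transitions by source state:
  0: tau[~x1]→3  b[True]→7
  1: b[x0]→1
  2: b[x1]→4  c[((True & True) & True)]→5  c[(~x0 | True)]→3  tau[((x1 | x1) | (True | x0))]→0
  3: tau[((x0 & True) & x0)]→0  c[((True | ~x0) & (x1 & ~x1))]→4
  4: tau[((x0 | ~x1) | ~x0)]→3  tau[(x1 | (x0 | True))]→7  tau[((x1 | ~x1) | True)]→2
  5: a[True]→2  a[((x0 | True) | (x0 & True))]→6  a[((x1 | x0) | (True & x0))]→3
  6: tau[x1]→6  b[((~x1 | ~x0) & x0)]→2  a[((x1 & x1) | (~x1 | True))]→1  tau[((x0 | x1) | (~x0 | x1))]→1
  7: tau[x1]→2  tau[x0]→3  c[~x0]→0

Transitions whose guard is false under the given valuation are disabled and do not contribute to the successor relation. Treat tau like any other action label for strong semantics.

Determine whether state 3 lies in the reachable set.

After dropping false guards: 13 live edges.
Layer 0: {0}
Layer 1: {3,7}  total {0,3,7}
R = {0,3,7}
trace reaching 3: tau

Answer: REACHABLE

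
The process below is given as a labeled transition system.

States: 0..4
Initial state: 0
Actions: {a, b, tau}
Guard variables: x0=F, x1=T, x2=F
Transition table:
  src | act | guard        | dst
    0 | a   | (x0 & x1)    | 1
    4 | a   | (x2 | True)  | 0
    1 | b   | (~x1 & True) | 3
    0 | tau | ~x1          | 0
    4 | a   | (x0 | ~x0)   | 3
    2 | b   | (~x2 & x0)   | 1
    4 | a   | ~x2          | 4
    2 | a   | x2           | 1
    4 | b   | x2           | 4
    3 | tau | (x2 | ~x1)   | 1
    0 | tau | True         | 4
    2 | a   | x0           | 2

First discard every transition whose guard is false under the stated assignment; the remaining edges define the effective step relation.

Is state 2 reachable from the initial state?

4 transition(s) survive guard evaluation.
L0 = {0}
L1 = {4}  now seen {0,4}
L2 = {3}  now seen {0,3,4}
Reachable = {0,3,4}

Answer: UNREACHABLE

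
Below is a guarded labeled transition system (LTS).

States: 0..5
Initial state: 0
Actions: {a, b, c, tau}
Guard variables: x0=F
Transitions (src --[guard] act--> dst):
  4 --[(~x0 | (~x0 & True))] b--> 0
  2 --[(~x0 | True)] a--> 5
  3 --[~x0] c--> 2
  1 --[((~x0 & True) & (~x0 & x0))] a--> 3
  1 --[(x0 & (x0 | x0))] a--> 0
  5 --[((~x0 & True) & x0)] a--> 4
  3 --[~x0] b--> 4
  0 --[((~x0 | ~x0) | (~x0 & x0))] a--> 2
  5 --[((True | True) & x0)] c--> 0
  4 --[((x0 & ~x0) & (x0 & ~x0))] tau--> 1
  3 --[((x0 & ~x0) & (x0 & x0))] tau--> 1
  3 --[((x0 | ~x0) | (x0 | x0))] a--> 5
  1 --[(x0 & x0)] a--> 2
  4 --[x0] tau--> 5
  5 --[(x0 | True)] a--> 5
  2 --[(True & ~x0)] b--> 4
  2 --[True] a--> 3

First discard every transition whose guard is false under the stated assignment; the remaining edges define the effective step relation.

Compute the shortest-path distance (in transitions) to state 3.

Breadth-first toward 3:
  L0 = {0}
  L1 = {2}
  L2 = {3,4,5}
3 enters at depth 2; path a·a

Answer: 2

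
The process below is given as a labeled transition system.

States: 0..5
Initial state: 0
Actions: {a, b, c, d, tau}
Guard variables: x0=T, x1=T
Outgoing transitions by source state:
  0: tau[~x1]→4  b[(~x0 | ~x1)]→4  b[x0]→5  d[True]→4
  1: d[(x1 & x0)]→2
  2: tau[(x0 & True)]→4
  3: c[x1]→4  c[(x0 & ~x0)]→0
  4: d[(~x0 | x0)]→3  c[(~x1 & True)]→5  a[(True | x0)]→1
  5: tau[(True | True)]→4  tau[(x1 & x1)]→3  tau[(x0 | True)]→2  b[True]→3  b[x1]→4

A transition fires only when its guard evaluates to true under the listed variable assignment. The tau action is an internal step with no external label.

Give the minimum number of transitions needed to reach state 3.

Answer: 2

Working:
Layered search for 3:
  depth 0: {0}
  depth 1: {4,5}
  depth 2: {1,2,3}
depth(3)=2, e.g. b·b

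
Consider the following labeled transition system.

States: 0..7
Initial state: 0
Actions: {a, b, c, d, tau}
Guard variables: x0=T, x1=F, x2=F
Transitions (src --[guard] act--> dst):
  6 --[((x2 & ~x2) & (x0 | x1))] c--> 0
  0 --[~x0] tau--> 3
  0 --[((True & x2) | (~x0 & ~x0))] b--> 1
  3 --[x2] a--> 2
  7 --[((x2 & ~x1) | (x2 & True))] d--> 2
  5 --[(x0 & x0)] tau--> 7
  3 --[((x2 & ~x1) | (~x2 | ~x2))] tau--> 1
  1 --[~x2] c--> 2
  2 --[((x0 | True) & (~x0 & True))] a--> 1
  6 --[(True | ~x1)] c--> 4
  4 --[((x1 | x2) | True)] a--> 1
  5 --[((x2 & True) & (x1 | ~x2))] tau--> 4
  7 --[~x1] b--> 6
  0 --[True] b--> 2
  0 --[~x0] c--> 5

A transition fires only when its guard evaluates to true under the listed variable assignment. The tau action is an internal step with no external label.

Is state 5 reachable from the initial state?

Guard filter leaves 7 enabled edge(s).
L0 = {0}
L1 = {2}  now seen {0,2}
R = {0,2}

Answer: UNREACHABLE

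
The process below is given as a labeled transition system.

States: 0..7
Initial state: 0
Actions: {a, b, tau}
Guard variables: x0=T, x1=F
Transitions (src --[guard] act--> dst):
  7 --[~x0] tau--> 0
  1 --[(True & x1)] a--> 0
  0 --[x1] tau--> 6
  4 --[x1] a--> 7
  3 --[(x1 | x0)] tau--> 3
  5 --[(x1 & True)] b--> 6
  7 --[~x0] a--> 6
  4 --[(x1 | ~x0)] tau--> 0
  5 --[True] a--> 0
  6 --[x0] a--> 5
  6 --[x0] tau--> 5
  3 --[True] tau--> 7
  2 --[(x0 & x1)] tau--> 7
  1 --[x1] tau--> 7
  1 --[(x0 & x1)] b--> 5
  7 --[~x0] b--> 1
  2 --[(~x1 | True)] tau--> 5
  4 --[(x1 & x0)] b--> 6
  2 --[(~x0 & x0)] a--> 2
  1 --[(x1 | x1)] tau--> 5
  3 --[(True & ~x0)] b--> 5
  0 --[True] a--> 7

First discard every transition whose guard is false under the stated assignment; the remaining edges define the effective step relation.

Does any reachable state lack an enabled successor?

Answer: DEADLOCK at state 7

Trace:
Reach set: {0,7}
  0: a→7  [1 out]
  7: ∅  [deadlock]
trace reaching 7: a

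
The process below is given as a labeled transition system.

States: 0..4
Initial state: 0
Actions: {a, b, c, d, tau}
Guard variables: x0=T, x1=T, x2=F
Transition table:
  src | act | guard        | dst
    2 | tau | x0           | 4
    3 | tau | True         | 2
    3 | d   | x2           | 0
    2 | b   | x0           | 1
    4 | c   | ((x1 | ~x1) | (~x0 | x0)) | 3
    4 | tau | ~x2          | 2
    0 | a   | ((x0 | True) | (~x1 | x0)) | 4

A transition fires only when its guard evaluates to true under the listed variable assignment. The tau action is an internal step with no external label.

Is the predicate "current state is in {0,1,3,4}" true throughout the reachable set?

Inv-set: {0,1,3,4}
R = {0,1,2,3,4}
  0: ✓
  1: ✓
  2: VIOLATES
  3: ✓
  4: ✓
reach 2 via a·tau — violates

Answer: INVARIANT VIOLATED at state 2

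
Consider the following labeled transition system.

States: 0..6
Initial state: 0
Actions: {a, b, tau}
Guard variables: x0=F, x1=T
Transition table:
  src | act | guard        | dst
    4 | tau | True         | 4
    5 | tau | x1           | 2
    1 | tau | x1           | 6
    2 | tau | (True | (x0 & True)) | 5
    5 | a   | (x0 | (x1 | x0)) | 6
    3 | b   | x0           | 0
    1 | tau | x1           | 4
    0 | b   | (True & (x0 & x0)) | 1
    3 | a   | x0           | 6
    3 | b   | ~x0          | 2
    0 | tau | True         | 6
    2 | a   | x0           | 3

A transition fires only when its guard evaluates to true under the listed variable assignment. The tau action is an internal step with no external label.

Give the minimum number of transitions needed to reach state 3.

Answer: UNREACHABLE

Working:
Breadth-first toward 3:
  depth 0: {0}
  depth 1: {6}
3 never appears.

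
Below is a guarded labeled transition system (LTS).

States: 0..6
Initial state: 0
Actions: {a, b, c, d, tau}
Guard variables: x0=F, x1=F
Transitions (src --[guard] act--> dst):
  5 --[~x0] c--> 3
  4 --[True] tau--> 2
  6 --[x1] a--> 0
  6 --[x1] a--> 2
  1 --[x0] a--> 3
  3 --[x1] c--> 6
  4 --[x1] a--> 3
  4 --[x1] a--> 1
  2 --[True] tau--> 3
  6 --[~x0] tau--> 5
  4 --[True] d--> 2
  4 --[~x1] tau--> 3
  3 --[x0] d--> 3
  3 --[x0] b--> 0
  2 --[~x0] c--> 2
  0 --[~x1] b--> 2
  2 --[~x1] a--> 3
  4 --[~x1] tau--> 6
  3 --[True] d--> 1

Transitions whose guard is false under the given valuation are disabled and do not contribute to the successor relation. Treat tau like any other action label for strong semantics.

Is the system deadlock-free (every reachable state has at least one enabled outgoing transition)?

Answer: DEADLOCK at state 1

Analysis:
Reachable = {0,1,2,3}
  0: b→2  [1 out]
  1: ∅  [STUCK]
  2: a→3  c→2  tau→3  [3 out]
  3: d→1  [1 out]
trace reaching 1: b·tau·d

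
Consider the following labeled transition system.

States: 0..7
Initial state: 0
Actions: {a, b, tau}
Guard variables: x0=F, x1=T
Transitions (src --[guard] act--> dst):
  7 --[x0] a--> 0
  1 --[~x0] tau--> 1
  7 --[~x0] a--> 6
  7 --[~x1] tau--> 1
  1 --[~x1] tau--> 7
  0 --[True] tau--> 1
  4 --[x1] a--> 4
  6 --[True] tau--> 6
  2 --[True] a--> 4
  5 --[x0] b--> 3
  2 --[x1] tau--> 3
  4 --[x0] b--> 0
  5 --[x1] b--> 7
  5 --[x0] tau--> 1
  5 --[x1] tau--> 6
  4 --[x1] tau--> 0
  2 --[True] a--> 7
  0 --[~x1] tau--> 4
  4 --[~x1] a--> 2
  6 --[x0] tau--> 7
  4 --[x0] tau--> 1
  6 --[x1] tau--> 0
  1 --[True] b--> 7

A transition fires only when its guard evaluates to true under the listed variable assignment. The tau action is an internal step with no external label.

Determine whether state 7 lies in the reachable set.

Answer: REACHABLE

Trace:
Guard filter leaves 13 enabled edge(s).
depth 0: {0}
depth 1: {1}  now seen {0,1}
depth 2: {7}  now seen {0,1,7}
depth 3: {6}  now seen {0,1,6,7}
Reach set: {0,1,6,7}
witness 7: tau·b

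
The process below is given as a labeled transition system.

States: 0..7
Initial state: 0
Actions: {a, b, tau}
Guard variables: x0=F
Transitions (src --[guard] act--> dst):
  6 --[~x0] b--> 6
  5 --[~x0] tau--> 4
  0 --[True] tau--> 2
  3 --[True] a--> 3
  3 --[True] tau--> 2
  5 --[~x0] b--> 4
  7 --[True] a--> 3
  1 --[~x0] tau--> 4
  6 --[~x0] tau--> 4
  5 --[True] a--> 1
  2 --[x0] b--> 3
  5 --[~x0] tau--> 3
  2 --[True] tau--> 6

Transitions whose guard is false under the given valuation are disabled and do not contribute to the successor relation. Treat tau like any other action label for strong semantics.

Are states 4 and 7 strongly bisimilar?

Refine partition for ~:
  P[0] = {{0,1,2,3,4,5,6,7}}
  P[1] = {{0,1,2},{3},{4},{5},{6},{7}}
  P[2] = {{0},{1},{2},{3},{4},{5},{6},{7}}
8 equivalence class(es) (converged in 3)
class of 4: {4}; class of 7: {7}

Answer: NOT BISIMILAR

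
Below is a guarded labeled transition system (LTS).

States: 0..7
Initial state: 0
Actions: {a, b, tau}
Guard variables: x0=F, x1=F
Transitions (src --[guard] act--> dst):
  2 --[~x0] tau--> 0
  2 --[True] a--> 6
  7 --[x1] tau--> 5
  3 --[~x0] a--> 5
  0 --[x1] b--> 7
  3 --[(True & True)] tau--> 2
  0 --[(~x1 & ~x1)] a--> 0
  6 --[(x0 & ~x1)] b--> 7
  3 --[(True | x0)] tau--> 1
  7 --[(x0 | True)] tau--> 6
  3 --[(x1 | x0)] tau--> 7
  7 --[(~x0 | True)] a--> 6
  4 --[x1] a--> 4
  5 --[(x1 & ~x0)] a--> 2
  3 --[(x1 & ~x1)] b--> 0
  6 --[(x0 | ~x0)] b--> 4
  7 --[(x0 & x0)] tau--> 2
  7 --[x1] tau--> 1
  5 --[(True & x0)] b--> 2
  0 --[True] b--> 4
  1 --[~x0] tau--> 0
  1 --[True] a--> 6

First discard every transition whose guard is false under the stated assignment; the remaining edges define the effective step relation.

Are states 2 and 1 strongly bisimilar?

Answer: BISIMILAR

Working:
Bisimulation quotient by refinement:
  round 0: {{0,1,2,3,4,5,6,7}}
  round 1: {{0},{1,2,3,7},{4,5},{6}}
  round 2: {{0},{1,2},{3},{4,5},{6},{7}}
Fixed point at round 3; 6 class(es).
[2]={1,2}  [1]={1,2}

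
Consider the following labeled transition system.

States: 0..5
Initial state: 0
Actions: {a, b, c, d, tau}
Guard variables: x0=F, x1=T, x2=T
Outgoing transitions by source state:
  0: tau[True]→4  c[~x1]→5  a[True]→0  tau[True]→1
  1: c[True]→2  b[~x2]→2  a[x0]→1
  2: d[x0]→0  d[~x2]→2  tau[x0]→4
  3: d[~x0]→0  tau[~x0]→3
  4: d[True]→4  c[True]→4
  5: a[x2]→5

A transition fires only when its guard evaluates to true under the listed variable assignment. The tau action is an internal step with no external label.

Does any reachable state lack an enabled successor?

Answer: DEADLOCK at state 2

Analysis:
Reach set: {0,1,2,4}
  0: a→0  tau→1  tau→4  [3 exit(s)]
  1: c→2  [1 exit(s)]
  2: ∅  [STUCK]
  4: c→4  d→4  [2 exit(s)]
Path to 2: tau·c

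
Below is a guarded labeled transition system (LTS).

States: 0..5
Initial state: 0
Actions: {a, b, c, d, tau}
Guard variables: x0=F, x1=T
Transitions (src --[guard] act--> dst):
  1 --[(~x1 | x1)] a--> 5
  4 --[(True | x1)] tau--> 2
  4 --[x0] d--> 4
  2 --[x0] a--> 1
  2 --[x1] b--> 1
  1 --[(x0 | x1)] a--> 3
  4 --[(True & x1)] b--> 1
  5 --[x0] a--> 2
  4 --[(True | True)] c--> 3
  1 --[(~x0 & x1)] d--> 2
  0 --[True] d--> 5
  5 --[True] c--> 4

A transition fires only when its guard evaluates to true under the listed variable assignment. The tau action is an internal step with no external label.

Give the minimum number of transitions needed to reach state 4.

Answer: 2

Analysis:
BFS to 4:
  Layer 0: {0}
  Layer 1: {5}
  Layer 2: {4}
depth(4)=2, e.g. d·c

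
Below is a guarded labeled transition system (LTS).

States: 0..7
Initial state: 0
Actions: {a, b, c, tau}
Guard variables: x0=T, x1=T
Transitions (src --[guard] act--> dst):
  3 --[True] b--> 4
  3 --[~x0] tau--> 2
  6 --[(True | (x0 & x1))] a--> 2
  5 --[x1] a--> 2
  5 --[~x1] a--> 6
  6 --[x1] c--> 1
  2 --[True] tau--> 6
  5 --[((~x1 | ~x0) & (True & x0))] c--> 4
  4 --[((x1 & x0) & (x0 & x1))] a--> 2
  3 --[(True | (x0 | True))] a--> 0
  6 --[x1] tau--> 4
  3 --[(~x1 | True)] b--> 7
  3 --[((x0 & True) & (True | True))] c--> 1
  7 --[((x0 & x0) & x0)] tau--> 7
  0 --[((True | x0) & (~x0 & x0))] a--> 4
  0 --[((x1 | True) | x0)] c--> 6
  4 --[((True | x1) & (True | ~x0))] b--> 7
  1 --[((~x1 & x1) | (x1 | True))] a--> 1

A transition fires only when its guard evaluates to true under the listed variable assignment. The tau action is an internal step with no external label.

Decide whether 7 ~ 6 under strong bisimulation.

Compute ~ classes (split until stable):
  round 0: {{0,1,2,3,4,5,6,7}}
  round 1: {{0},{1,5},{2,7},{3},{4},{6}}
  round 2: {{0},{1},{2},{3},{4},{5},{6},{7}}
stable after 3 split(s): 8 block(s)
[7]={7}  [6]={6}

Answer: NOT BISIMILAR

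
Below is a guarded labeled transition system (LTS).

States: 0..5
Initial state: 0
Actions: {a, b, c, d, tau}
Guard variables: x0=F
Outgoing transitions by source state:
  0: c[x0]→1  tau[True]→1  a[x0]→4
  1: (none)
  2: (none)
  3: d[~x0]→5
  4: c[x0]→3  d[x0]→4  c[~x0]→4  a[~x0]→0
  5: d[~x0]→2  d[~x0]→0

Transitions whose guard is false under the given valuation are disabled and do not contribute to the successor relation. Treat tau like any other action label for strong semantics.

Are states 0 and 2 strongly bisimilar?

Answer: NOT BISIMILAR

Working:
Refine partition for ~:
  round 0: {{0,1,2,3,4,5}}
  round 1: {{0},{1,2},{3,5},{4}}
  round 2: {{0},{1,2},{3},{4},{5}}
Fixed point at round 3; 5 class(es).
[0]={0}  [2]={1,2}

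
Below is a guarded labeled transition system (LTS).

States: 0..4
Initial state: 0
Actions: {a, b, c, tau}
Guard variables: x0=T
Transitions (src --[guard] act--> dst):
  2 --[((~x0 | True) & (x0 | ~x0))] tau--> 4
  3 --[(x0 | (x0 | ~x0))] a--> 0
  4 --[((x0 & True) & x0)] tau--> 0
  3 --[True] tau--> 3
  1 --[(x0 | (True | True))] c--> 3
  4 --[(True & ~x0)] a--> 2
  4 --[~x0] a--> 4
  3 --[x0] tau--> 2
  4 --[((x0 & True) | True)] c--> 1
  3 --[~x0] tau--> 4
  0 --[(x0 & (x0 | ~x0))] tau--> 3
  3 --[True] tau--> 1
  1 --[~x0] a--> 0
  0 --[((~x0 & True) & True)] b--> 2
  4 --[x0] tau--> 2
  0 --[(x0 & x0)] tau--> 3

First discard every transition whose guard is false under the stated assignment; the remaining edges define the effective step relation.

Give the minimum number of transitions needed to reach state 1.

Answer: 2

Analysis:
Layered search for 1:
  L0 = {0}
  L1 = {3}
  L2 = {1,2}
1 enters at depth 2; path tau·tau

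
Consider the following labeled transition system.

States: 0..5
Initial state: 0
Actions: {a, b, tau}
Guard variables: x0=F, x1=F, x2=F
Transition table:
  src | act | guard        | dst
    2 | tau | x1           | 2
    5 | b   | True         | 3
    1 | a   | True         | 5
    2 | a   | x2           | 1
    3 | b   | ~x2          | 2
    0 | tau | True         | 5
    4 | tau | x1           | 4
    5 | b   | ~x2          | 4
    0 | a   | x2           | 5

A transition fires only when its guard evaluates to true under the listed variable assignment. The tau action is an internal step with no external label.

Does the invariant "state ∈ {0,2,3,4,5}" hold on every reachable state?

Safe = {0,2,3,4,5}
Reachable = {0,2,3,4,5}
  0: safe
  2: safe
  3: safe
  4: safe
  5: safe

Answer: INVARIANT HOLDS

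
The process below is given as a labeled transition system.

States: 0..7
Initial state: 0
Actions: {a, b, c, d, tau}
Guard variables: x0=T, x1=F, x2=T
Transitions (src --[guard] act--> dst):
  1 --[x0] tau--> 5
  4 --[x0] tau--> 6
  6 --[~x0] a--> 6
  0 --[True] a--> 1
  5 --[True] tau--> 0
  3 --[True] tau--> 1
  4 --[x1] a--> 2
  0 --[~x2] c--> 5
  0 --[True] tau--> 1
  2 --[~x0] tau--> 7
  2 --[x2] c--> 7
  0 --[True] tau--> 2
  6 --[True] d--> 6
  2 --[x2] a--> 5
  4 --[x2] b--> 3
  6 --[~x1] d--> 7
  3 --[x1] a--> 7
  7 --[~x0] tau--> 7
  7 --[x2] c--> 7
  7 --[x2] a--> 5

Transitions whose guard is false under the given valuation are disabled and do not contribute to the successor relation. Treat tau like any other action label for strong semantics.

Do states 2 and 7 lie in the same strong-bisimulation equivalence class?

Refine partition for ~:
  π0 = {{0,1,2,3,4,5,6,7}}
  π1 = {{0},{1,3,5},{2,7},{4},{6}}
  π2 = {{0},{1,3},{2,7},{4},{5},{6}}
  π3 = {{0},{1},{2,7},{3},{4},{5},{6}}
stable after 4 split(s): 7 block(s)
class of 2: {2,7}; class of 7: {2,7}

Answer: BISIMILAR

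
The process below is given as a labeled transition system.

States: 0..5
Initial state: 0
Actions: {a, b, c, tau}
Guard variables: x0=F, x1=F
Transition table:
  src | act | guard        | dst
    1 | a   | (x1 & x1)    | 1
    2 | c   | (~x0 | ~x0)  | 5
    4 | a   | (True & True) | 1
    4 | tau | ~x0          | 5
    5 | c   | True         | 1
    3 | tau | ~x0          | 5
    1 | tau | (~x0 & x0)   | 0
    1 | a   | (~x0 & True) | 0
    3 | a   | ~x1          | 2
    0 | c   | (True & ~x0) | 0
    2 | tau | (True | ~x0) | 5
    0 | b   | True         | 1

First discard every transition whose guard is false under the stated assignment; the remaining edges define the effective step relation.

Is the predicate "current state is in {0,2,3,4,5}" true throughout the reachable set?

Safe = {0,2,3,4,5}
Reach set: {0,1}
  0: ok
  1: outside
witness against invariant: b → 1

Answer: INVARIANT VIOLATED at state 1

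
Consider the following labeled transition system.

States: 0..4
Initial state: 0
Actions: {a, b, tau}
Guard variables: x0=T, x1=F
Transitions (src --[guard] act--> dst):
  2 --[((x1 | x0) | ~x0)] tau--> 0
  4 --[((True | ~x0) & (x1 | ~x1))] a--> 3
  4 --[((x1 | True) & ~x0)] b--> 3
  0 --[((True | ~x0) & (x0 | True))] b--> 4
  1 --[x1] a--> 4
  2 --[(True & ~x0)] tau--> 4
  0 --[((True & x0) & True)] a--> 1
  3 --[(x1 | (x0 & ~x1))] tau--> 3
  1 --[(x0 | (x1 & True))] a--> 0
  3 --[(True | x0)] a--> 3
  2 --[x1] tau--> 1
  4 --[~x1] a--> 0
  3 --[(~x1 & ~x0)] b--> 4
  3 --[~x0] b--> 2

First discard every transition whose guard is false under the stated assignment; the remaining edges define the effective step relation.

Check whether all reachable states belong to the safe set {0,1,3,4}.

Answer: INVARIANT HOLDS

Working:
Inv-set: {0,1,3,4}
R = {0,1,3,4}
  0: safe
  1: safe
  3: safe
  4: safe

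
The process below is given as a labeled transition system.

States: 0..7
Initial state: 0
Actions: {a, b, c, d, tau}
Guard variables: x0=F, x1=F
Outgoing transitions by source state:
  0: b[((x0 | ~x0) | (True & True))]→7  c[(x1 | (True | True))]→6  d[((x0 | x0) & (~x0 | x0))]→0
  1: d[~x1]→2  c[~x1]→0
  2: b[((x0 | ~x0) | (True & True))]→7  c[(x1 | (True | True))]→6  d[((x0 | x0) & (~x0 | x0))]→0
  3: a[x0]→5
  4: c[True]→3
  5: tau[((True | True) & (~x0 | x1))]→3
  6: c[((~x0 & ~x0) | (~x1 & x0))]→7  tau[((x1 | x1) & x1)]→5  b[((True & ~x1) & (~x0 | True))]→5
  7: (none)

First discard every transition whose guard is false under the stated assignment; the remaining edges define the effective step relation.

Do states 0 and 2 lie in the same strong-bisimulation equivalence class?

Answer: BISIMILAR

Trace:
Bisimulation quotient by refinement:
  π0 = {{0,1,2,3,4,5,6,7}}
  π1 = {{0,2,6},{1},{3,7},{4},{5}}
  π2 = {{0,2},{1},{3,7},{4},{5},{6}}
Fixed point at round 3; 6 class(es).
0∈{0,2}, 2∈{0,2}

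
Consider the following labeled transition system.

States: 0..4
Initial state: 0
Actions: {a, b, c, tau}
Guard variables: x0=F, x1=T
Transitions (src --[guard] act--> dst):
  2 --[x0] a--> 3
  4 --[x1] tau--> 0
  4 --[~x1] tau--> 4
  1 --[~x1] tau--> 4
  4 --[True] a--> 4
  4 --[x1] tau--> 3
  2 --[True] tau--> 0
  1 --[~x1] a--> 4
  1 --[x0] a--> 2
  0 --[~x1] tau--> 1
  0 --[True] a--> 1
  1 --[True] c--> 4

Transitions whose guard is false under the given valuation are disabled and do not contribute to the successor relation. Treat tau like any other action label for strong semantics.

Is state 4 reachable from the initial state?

Answer: REACHABLE

Analysis:
Guard filter leaves 6 enabled edge(s).
Layer 0: {0}
Layer 1: {1}  now seen {0,1}
Layer 2: {4}  now seen {0,1,4}
Layer 3: {3}  now seen {0,1,3,4}
Reach set: {0,1,3,4}
witness 4: a·c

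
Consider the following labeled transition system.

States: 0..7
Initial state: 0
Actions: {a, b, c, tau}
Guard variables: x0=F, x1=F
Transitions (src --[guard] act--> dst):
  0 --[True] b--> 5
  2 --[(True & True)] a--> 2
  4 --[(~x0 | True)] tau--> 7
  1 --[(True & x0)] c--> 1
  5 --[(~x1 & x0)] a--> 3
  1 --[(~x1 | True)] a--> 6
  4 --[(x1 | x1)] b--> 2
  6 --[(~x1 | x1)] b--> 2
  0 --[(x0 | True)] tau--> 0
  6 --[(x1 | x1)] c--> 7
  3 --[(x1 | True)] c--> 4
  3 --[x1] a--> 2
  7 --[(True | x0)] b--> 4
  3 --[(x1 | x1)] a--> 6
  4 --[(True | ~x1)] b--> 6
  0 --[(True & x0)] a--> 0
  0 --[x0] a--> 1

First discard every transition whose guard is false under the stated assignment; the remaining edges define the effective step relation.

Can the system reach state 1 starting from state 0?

After dropping false guards: 9 live edges.
L0 = {0}
L1 = {5}  total {0,5}
Reachable = {0,5}

Answer: UNREACHABLE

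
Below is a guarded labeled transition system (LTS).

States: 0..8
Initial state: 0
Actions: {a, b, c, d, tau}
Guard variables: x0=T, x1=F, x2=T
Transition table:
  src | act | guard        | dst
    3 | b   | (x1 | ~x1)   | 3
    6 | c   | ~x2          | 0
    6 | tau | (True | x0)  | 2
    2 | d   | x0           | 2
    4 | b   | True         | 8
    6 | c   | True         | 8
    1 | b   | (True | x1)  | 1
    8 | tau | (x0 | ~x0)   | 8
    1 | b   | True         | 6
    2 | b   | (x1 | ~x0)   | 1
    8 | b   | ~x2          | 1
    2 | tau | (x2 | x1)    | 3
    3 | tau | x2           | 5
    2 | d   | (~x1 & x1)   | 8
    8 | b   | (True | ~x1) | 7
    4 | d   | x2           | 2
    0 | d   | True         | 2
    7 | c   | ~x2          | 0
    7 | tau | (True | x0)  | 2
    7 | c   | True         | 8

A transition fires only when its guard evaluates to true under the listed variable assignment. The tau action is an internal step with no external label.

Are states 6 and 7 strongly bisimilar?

Answer: BISIMILAR

Trace:
Compute ~ classes (split until stable):
  π0 = {{0,1,2,3,4,5,6,7,8}}
  π1 = {{0},{1},{2},{3,8},{4},{5},{6,7}}
  π2 = {{0},{1},{2},{3},{4},{5},{6,7},{8}}
8 equivalence class(es) (converged in 3)
6∈{6,7}, 7∈{6,7}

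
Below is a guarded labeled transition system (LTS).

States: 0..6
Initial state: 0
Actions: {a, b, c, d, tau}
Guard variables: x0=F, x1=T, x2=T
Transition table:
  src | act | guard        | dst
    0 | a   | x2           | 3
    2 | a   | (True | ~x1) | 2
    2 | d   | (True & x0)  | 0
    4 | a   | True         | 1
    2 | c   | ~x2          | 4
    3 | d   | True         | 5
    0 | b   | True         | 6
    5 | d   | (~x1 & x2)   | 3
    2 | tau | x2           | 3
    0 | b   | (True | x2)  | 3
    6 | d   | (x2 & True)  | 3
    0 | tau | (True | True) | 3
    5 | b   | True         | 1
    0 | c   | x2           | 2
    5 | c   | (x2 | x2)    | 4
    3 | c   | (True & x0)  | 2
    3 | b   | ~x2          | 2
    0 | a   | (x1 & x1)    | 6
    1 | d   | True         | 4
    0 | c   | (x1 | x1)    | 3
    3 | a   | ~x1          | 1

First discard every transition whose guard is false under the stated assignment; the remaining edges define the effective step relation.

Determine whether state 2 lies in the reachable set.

Answer: REACHABLE

Analysis:
15 transition(s) survive guard evaluation.
L0 = {0}
L1 = {2,3,6}  cumulative {0,2,3,6}
L2 = {5}  cumulative {0,2,3,5,6}
L3 = {1,4}  cumulative {0,1,2,3,4,5,6}
Reach set: {0,1,2,3,4,5,6}
witness 2: c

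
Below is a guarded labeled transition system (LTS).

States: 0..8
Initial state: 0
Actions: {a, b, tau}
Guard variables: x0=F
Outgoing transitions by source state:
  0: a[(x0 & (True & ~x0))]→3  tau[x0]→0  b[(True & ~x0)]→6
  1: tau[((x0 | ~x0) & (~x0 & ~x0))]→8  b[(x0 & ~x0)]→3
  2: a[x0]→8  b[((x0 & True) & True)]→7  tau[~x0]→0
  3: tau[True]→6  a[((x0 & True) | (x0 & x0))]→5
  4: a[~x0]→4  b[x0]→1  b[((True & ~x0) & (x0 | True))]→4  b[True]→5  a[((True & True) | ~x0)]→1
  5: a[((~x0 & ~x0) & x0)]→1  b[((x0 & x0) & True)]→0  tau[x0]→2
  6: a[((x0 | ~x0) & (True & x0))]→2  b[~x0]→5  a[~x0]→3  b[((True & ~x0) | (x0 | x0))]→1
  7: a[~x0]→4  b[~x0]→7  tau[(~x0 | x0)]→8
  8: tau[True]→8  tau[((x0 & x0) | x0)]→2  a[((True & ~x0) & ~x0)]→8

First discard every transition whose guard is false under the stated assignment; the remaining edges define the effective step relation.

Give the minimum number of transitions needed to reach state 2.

Layered search for 2:
  depth 0: {0}
  depth 1: {6}
  depth 2: {1,3,5}
  depth 3: {8}
2 never appears.

Answer: UNREACHABLE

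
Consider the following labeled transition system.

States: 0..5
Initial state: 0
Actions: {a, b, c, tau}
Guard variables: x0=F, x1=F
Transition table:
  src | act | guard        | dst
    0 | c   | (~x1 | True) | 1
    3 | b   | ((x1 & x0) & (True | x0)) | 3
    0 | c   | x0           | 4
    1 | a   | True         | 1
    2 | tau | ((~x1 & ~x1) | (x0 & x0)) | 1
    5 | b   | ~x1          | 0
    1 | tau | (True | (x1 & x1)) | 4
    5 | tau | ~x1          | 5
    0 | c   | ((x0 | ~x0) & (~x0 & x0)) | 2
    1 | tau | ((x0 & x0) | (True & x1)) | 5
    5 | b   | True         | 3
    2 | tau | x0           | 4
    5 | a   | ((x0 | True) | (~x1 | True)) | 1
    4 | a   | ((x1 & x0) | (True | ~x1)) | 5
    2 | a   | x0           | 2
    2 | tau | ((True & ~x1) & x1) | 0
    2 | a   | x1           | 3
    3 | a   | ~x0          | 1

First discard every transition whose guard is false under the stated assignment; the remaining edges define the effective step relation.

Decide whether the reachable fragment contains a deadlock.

Answer: DEADLOCK-FREE

Working:
R = {0,1,3,4,5}
  0: c→1  [1 exit(s)]
  1: a→1  tau→4  [2 exit(s)]
  3: a→1  [1 exit(s)]
  4: a→5  [1 exit(s)]
  5: a→1  b→0  b→3  tau→5  [4 exit(s)]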